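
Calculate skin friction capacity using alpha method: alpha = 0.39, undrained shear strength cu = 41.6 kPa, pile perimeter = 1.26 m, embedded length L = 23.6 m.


Using Qs = alpha * cu * perimeter * L
Qs = 0.39 * 41.6 * 1.26 * 23.6
Qs = 482.44 kN


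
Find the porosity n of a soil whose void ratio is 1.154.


Using the relation n = e / (1 + e)
n = 1.154 / (1 + 1.154)
n = 1.154 / 2.154
n = 0.5357


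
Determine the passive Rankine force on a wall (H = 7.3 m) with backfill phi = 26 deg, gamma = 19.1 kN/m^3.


Compute passive earth pressure coefficient:
Kp = tan^2(45 + phi/2) = tan^2(58.0) = 2.561071
Compute passive force:
Pp = 0.5 * Kp * gamma * H^2
Pp = 0.5 * 2.561071 * 19.1 * 7.3^2
Pp = 1303.38 kN/m


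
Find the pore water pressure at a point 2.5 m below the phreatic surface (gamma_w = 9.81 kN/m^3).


Using u = gamma_w * h_w
u = 9.81 * 2.5
u = 24.53 kPa


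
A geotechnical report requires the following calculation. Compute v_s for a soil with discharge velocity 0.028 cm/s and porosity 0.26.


Using v_s = v_d / n
v_s = 0.028 / 0.26
v_s = 0.10769 cm/s


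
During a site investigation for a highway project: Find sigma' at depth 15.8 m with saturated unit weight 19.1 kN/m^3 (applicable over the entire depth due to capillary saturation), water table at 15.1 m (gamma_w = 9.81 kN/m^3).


Result: 294.91 kPa

Derivation:
Total stress = gamma_sat * depth
sigma = 19.1 * 15.8 = 301.78 kPa
Pore water pressure u = gamma_w * (depth - d_wt)
u = 9.81 * (15.8 - 15.1) = 6.867 kPa
Effective stress = sigma - u
sigma' = 301.78 - 6.867 = 294.91 kPa


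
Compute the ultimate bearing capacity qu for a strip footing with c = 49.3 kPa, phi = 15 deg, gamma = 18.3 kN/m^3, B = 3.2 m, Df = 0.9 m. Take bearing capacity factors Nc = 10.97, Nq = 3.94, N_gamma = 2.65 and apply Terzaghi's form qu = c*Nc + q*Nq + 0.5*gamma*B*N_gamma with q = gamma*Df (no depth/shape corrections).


Result: 683.3 kPa

Derivation:
Compute qu = c*Nc + gamma*Df*Nq + 0.5*gamma*B*N_gamma
Term 1: 49.3 * 10.97 = 540.821
Term 2: 18.3 * 0.9 * 3.94 = 64.8918
Term 3: 0.5 * 18.3 * 3.2 * 2.65 = 77.592
qu = 540.821 + 64.8918 + 77.592
qu = 683.3 kPa


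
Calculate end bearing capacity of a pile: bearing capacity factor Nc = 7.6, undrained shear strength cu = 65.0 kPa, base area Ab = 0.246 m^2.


Using Qb = Nc * cu * Ab
Qb = 7.6 * 65.0 * 0.246
Qb = 121.52 kN


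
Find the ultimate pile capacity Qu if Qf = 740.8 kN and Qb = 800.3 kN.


Result: 1541.1 kN

Derivation:
Using Qu = Qf + Qb
Qu = 740.8 + 800.3
Qu = 1541.1 kN


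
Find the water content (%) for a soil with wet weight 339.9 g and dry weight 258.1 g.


Using w = (m_wet - m_dry) / m_dry * 100
m_wet - m_dry = 339.9 - 258.1 = 81.8 g
w = 81.8 / 258.1 * 100
w = 31.69 %


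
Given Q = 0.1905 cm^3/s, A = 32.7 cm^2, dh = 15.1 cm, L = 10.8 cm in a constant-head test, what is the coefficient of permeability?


Compute hydraulic gradient:
i = dh / L = 15.1 / 10.8 = 1.39815
Then apply Darcy's law:
k = Q / (A * i)
k = 0.1905 / (32.7 * 1.39815)
k = 0.1905 / 45.7194
k = 0.004167 cm/s


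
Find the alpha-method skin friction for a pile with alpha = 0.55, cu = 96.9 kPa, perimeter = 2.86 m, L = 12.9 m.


Using Qs = alpha * cu * perimeter * L
Qs = 0.55 * 96.9 * 2.86 * 12.9
Qs = 1966.27 kN


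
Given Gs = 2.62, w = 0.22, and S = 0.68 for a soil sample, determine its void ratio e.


Using the relation e = Gs * w / S
e = 2.62 * 0.22 / 0.68
e = 0.8476


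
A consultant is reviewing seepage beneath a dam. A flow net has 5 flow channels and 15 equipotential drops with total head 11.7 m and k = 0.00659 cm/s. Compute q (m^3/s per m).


Convert k to m/s for unit consistency with H:
k = 0.00659 cm/s = 0.00659 / 100 m/s = 6.59e-05 m/s
Using q = k * H * Nf / Nd
Nf / Nd = 5 / 15 = 0.3333
q = 6.59e-05 * 11.7 * 0.3333
q = 0.000257 m^3/s per m


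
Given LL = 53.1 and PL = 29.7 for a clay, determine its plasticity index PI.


Using PI = LL - PL
PI = 53.1 - 29.7
PI = 23.4


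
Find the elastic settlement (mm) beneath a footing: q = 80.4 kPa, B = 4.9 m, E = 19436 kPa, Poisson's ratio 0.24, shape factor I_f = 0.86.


Using Se = q * B * (1 - nu^2) * I_f / E
1 - nu^2 = 1 - 0.24^2 = 0.9424
Se = 80.4 * 4.9 * 0.9424 * 0.86 / 19436
Se = 0.016428 m
Convert to mm: Se = 0.016428 * 1000 = 16.428 mm


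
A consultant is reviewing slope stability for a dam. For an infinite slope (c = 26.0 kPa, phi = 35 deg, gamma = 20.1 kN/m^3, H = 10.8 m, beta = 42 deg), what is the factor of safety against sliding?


Result: 1.019

Derivation:
Using Fs = c / (gamma*H*sin(beta)*cos(beta)) + tan(phi)/tan(beta)
Cohesion contribution = 26.0 / (20.1*10.8*sin(42)*cos(42))
Cohesion contribution = 0.240862
Friction contribution = tan(35)/tan(42) = 0.777659
Fs = 0.240862 + 0.777659
Fs = 1.019


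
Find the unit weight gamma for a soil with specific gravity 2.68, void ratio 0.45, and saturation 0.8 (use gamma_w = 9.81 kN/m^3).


Using gamma = gamma_w * (Gs + S*e) / (1 + e)
Numerator: Gs + S*e = 2.68 + 0.8*0.45 = 3.04
Denominator: 1 + e = 1 + 0.45 = 1.45
gamma = 9.81 * 3.04 / 1.45
gamma = 20.567 kN/m^3


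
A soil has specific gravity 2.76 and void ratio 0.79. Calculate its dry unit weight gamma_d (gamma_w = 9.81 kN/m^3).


Using gamma_d = Gs * gamma_w / (1 + e)
gamma_d = 2.76 * 9.81 / (1 + 0.79)
gamma_d = 2.76 * 9.81 / 1.79
gamma_d = 15.126 kN/m^3


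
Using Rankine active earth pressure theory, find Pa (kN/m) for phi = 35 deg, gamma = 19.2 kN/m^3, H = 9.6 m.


Result: 239.75 kN/m

Derivation:
Compute active earth pressure coefficient:
Ka = tan^2(45 - phi/2) = tan^2(27.5) = 0.27099
Compute active force:
Pa = 0.5 * Ka * gamma * H^2
Pa = 0.5 * 0.27099 * 19.2 * 9.6^2
Pa = 239.75 kN/m


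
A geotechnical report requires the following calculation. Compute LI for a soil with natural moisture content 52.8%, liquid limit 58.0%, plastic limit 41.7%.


First compute the plasticity index:
PI = LL - PL = 58.0 - 41.7 = 16.3
Then compute the liquidity index:
LI = (w - PL) / PI
LI = (52.8 - 41.7) / 16.3
LI = 0.681


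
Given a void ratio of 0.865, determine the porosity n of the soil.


Using the relation n = e / (1 + e)
n = 0.865 / (1 + 0.865)
n = 0.865 / 1.865
n = 0.4638


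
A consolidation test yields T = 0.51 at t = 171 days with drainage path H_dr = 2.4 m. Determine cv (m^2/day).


Using cv = T * H_dr^2 / t
H_dr^2 = 2.4^2 = 5.76
cv = 0.51 * 5.76 / 171
cv = 0.01718 m^2/day


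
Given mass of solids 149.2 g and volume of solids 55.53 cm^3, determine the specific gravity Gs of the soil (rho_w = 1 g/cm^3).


Using Gs = m_s / (V_s * rho_w)
Since rho_w = 1 g/cm^3:
Gs = 149.2 / 55.53
Gs = 2.687


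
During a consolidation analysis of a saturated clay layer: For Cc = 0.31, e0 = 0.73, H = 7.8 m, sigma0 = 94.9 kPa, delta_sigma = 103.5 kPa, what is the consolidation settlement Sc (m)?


Using Sc = Cc * H / (1 + e0) * log10((sigma0 + delta_sigma) / sigma0)
Stress ratio = (94.9 + 103.5) / 94.9 = 2.09062
log10(2.09062) = 0.320275
Cc * H / (1 + e0) = 0.31 * 7.8 / (1 + 0.73) = 1.39769
Sc = 1.39769 * 0.320275
Sc = 0.4476 m


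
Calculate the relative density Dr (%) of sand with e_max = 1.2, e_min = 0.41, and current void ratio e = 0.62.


Result: 73.42 %

Derivation:
Using Dr = (e_max - e) / (e_max - e_min) * 100
e_max - e = 1.2 - 0.62 = 0.58
e_max - e_min = 1.2 - 0.41 = 0.79
Dr = 0.58 / 0.79 * 100
Dr = 73.42 %


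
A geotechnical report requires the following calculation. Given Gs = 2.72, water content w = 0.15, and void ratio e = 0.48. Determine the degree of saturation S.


Result: 0.85

Derivation:
Using S = Gs * w / e
S = 2.72 * 0.15 / 0.48
S = 0.85


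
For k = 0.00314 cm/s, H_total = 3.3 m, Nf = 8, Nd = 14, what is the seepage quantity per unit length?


Convert k to m/s for unit consistency with H:
k = 0.00314 cm/s = 0.00314 / 100 m/s = 3.14e-05 m/s
Using q = k * H * Nf / Nd
Nf / Nd = 8 / 14 = 0.5714
q = 3.14e-05 * 3.3 * 0.5714
q = 5.921e-05 m^3/s per m


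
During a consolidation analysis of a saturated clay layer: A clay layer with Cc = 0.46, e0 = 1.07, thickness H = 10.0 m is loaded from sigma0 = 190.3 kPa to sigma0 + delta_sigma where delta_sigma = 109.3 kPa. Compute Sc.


Using Sc = Cc * H / (1 + e0) * log10((sigma0 + delta_sigma) / sigma0)
Stress ratio = (190.3 + 109.3) / 190.3 = 1.57436
log10(1.57436) = 0.197103
Cc * H / (1 + e0) = 0.46 * 10.0 / (1 + 1.07) = 2.22222
Sc = 2.22222 * 0.197103
Sc = 0.438 m


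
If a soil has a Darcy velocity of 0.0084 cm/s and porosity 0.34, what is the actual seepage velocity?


Result: 0.02471 cm/s

Derivation:
Using v_s = v_d / n
v_s = 0.0084 / 0.34
v_s = 0.02471 cm/s


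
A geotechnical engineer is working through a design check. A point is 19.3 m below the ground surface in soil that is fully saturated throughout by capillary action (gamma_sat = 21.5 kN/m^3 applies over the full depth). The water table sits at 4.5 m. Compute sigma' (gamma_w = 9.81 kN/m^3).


Total stress = gamma_sat * depth
sigma = 21.5 * 19.3 = 414.95 kPa
Pore water pressure u = gamma_w * (depth - d_wt)
u = 9.81 * (19.3 - 4.5) = 145.188 kPa
Effective stress = sigma - u
sigma' = 414.95 - 145.188 = 269.76 kPa


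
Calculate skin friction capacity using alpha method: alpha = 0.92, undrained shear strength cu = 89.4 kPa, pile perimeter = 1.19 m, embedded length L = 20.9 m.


Result: 2045.59 kN

Derivation:
Using Qs = alpha * cu * perimeter * L
Qs = 0.92 * 89.4 * 1.19 * 20.9
Qs = 2045.59 kN


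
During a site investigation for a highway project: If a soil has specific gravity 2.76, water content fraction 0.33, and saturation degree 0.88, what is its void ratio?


Result: 1.035

Derivation:
Using the relation e = Gs * w / S
e = 2.76 * 0.33 / 0.88
e = 1.035


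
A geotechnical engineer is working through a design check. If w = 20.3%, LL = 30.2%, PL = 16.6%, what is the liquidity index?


Result: 0.272

Derivation:
First compute the plasticity index:
PI = LL - PL = 30.2 - 16.6 = 13.6
Then compute the liquidity index:
LI = (w - PL) / PI
LI = (20.3 - 16.6) / 13.6
LI = 0.272


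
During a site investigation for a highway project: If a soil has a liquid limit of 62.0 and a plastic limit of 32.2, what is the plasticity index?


Result: 29.8

Derivation:
Using PI = LL - PL
PI = 62.0 - 32.2
PI = 29.8


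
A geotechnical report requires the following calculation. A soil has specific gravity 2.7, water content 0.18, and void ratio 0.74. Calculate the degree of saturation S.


Using S = Gs * w / e
S = 2.7 * 0.18 / 0.74
S = 0.6568


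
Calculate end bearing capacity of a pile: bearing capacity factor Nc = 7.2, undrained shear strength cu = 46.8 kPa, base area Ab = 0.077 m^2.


Using Qb = Nc * cu * Ab
Qb = 7.2 * 46.8 * 0.077
Qb = 25.95 kN


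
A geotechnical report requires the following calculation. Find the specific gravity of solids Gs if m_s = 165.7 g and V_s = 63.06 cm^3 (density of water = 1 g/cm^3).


Result: 2.628

Derivation:
Using Gs = m_s / (V_s * rho_w)
Since rho_w = 1 g/cm^3:
Gs = 165.7 / 63.06
Gs = 2.628


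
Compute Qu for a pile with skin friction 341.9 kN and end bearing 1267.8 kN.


Using Qu = Qf + Qb
Qu = 341.9 + 1267.8
Qu = 1609.7 kN


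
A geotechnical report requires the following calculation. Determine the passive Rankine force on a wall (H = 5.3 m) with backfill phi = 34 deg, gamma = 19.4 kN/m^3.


Result: 963.77 kN/m

Derivation:
Compute passive earth pressure coefficient:
Kp = tan^2(45 + phi/2) = tan^2(62.0) = 3.537132
Compute passive force:
Pp = 0.5 * Kp * gamma * H^2
Pp = 0.5 * 3.537132 * 19.4 * 5.3^2
Pp = 963.77 kN/m


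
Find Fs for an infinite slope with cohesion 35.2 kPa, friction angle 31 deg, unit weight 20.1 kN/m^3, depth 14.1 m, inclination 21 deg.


Using Fs = c / (gamma*H*sin(beta)*cos(beta)) + tan(phi)/tan(beta)
Cohesion contribution = 35.2 / (20.1*14.1*sin(21)*cos(21))
Cohesion contribution = 0.371233
Friction contribution = tan(31)/tan(21) = 1.5653
Fs = 0.371233 + 1.5653
Fs = 1.937


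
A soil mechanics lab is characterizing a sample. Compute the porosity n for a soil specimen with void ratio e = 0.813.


Using the relation n = e / (1 + e)
n = 0.813 / (1 + 0.813)
n = 0.813 / 1.813
n = 0.4484


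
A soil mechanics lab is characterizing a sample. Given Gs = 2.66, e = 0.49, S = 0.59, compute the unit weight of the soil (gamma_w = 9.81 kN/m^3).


Result: 19.417 kN/m^3

Derivation:
Using gamma = gamma_w * (Gs + S*e) / (1 + e)
Numerator: Gs + S*e = 2.66 + 0.59*0.49 = 2.9491
Denominator: 1 + e = 1 + 0.49 = 1.49
gamma = 9.81 * 2.9491 / 1.49
gamma = 19.417 kN/m^3


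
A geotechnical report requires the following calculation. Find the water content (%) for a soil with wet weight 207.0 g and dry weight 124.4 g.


Result: 66.4 %

Derivation:
Using w = (m_wet - m_dry) / m_dry * 100
m_wet - m_dry = 207.0 - 124.4 = 82.6 g
w = 82.6 / 124.4 * 100
w = 66.4 %


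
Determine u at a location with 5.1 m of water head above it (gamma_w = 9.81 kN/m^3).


Using u = gamma_w * h_w
u = 9.81 * 5.1
u = 50.03 kPa


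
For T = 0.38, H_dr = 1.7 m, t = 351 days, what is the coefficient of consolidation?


Using cv = T * H_dr^2 / t
H_dr^2 = 1.7^2 = 2.89
cv = 0.38 * 2.89 / 351
cv = 0.00313 m^2/day


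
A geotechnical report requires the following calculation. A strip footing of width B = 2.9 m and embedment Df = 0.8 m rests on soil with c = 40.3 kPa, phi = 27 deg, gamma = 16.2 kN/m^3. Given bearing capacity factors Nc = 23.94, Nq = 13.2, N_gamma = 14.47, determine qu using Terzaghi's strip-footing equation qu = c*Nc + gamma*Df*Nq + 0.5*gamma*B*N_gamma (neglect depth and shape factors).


Compute qu = c*Nc + gamma*Df*Nq + 0.5*gamma*B*N_gamma
Term 1: 40.3 * 23.94 = 964.782
Term 2: 16.2 * 0.8 * 13.2 = 171.072
Term 3: 0.5 * 16.2 * 2.9 * 14.47 = 339.9003
qu = 964.782 + 171.072 + 339.9003
qu = 1475.75 kPa


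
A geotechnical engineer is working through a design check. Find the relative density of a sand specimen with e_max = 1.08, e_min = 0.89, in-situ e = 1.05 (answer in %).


Using Dr = (e_max - e) / (e_max - e_min) * 100
e_max - e = 1.08 - 1.05 = 0.03
e_max - e_min = 1.08 - 0.89 = 0.19
Dr = 0.03 / 0.19 * 100
Dr = 15.79 %


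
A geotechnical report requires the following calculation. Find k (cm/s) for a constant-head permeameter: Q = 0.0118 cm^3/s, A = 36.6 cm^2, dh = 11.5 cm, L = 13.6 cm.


Result: 0.000381 cm/s

Derivation:
Compute hydraulic gradient:
i = dh / L = 11.5 / 13.6 = 0.845588
Then apply Darcy's law:
k = Q / (A * i)
k = 0.0118 / (36.6 * 0.845588)
k = 0.0118 / 30.9485
k = 0.000381 cm/s


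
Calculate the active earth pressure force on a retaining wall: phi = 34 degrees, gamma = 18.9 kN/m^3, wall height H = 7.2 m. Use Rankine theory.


Compute active earth pressure coefficient:
Ka = tan^2(45 - phi/2) = tan^2(28.0) = 0.282715
Compute active force:
Pa = 0.5 * Ka * gamma * H^2
Pa = 0.5 * 0.282715 * 18.9 * 7.2^2
Pa = 138.5 kN/m


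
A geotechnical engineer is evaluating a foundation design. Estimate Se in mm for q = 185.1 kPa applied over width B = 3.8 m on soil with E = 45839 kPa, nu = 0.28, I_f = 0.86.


Result: 12.162 mm

Derivation:
Using Se = q * B * (1 - nu^2) * I_f / E
1 - nu^2 = 1 - 0.28^2 = 0.9216
Se = 185.1 * 3.8 * 0.9216 * 0.86 / 45839
Se = 0.012162 m
Convert to mm: Se = 0.012162 * 1000 = 12.162 mm


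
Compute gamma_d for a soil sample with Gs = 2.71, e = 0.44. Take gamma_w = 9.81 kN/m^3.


Using gamma_d = Gs * gamma_w / (1 + e)
gamma_d = 2.71 * 9.81 / (1 + 0.44)
gamma_d = 2.71 * 9.81 / 1.44
gamma_d = 18.462 kN/m^3


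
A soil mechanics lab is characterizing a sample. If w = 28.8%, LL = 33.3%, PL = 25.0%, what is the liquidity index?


First compute the plasticity index:
PI = LL - PL = 33.3 - 25.0 = 8.3
Then compute the liquidity index:
LI = (w - PL) / PI
LI = (28.8 - 25.0) / 8.3
LI = 0.458


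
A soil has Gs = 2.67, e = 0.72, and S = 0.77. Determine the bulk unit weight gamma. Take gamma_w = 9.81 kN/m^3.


Using gamma = gamma_w * (Gs + S*e) / (1 + e)
Numerator: Gs + S*e = 2.67 + 0.77*0.72 = 3.2244
Denominator: 1 + e = 1 + 0.72 = 1.72
gamma = 9.81 * 3.2244 / 1.72
gamma = 18.39 kN/m^3


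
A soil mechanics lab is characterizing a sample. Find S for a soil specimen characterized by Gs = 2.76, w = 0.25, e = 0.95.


Using S = Gs * w / e
S = 2.76 * 0.25 / 0.95
S = 0.7263


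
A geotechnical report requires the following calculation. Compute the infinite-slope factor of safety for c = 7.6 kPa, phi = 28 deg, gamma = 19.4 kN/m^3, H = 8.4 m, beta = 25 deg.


Result: 1.262

Derivation:
Using Fs = c / (gamma*H*sin(beta)*cos(beta)) + tan(phi)/tan(beta)
Cohesion contribution = 7.6 / (19.4*8.4*sin(25)*cos(25))
Cohesion contribution = 0.121761
Friction contribution = tan(28)/tan(25) = 1.14025
Fs = 0.121761 + 1.14025
Fs = 1.262


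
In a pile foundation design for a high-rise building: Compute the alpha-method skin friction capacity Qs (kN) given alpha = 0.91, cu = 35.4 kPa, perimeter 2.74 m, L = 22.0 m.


Result: 1941.86 kN

Derivation:
Using Qs = alpha * cu * perimeter * L
Qs = 0.91 * 35.4 * 2.74 * 22.0
Qs = 1941.86 kN


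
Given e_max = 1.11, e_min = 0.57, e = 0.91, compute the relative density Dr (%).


Using Dr = (e_max - e) / (e_max - e_min) * 100
e_max - e = 1.11 - 0.91 = 0.2
e_max - e_min = 1.11 - 0.57 = 0.54
Dr = 0.2 / 0.54 * 100
Dr = 37.04 %


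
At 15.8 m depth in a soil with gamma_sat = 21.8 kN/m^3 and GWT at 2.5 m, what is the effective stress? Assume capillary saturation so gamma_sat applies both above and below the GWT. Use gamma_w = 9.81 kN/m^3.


Total stress = gamma_sat * depth
sigma = 21.8 * 15.8 = 344.44 kPa
Pore water pressure u = gamma_w * (depth - d_wt)
u = 9.81 * (15.8 - 2.5) = 130.473 kPa
Effective stress = sigma - u
sigma' = 344.44 - 130.473 = 213.97 kPa


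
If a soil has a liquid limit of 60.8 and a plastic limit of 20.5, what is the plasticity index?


Using PI = LL - PL
PI = 60.8 - 20.5
PI = 40.3


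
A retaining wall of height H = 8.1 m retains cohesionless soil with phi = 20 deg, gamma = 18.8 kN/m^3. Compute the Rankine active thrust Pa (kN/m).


Compute active earth pressure coefficient:
Ka = tan^2(45 - phi/2) = tan^2(35.0) = 0.490291
Compute active force:
Pa = 0.5 * Ka * gamma * H^2
Pa = 0.5 * 0.490291 * 18.8 * 8.1^2
Pa = 302.38 kN/m


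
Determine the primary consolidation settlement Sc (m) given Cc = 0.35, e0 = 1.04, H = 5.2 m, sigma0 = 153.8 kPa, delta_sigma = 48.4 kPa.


Result: 0.106 m

Derivation:
Using Sc = Cc * H / (1 + e0) * log10((sigma0 + delta_sigma) / sigma0)
Stress ratio = (153.8 + 48.4) / 153.8 = 1.31469
log10(1.31469) = 0.118825
Cc * H / (1 + e0) = 0.35 * 5.2 / (1 + 1.04) = 0.892157
Sc = 0.892157 * 0.118825
Sc = 0.106 m


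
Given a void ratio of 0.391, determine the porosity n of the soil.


Result: 0.2811

Derivation:
Using the relation n = e / (1 + e)
n = 0.391 / (1 + 0.391)
n = 0.391 / 1.391
n = 0.2811


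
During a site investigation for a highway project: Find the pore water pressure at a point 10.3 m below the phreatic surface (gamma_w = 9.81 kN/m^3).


Result: 101.04 kPa

Derivation:
Using u = gamma_w * h_w
u = 9.81 * 10.3
u = 101.04 kPa


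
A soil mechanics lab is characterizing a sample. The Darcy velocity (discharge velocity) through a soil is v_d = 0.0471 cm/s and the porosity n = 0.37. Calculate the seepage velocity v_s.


Using v_s = v_d / n
v_s = 0.0471 / 0.37
v_s = 0.1273 cm/s


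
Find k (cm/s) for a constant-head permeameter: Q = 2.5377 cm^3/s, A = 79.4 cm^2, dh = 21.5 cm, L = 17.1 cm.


Compute hydraulic gradient:
i = dh / L = 21.5 / 17.1 = 1.25731
Then apply Darcy's law:
k = Q / (A * i)
k = 2.5377 / (79.4 * 1.25731)
k = 2.5377 / 99.8304
k = 0.02542 cm/s


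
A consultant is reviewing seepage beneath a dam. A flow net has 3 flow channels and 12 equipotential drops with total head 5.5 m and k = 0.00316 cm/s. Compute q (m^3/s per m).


Convert k to m/s for unit consistency with H:
k = 0.00316 cm/s = 0.00316 / 100 m/s = 3.16e-05 m/s
Using q = k * H * Nf / Nd
Nf / Nd = 3 / 12 = 0.25
q = 3.16e-05 * 5.5 * 0.25
q = 4.345e-05 m^3/s per m


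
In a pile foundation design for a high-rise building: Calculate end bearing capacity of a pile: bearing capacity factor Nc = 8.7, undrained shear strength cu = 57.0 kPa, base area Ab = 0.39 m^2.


Result: 193.4 kN

Derivation:
Using Qb = Nc * cu * Ab
Qb = 8.7 * 57.0 * 0.39
Qb = 193.4 kN


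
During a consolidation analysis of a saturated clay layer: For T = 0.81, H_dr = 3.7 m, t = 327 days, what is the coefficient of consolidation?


Using cv = T * H_dr^2 / t
H_dr^2 = 3.7^2 = 13.69
cv = 0.81 * 13.69 / 327
cv = 0.03391 m^2/day


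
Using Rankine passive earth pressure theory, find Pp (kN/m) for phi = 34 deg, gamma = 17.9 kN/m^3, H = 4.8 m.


Compute passive earth pressure coefficient:
Kp = tan^2(45 + phi/2) = tan^2(62.0) = 3.537132
Compute passive force:
Pp = 0.5 * Kp * gamma * H^2
Pp = 0.5 * 3.537132 * 17.9 * 4.8^2
Pp = 729.38 kN/m


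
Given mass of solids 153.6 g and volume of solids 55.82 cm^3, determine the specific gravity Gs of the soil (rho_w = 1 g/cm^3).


Using Gs = m_s / (V_s * rho_w)
Since rho_w = 1 g/cm^3:
Gs = 153.6 / 55.82
Gs = 2.752


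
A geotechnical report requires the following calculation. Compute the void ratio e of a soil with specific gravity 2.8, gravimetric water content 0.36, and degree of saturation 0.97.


Result: 1.0392

Derivation:
Using the relation e = Gs * w / S
e = 2.8 * 0.36 / 0.97
e = 1.0392


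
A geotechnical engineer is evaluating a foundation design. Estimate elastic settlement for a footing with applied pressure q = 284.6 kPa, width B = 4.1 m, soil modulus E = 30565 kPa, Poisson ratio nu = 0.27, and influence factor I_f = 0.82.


Using Se = q * B * (1 - nu^2) * I_f / E
1 - nu^2 = 1 - 0.27^2 = 0.9271
Se = 284.6 * 4.1 * 0.9271 * 0.82 / 30565
Se = 0.029022 m
Convert to mm: Se = 0.029022 * 1000 = 29.022 mm


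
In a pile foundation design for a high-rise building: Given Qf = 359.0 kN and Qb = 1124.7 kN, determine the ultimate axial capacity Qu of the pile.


Using Qu = Qf + Qb
Qu = 359.0 + 1124.7
Qu = 1483.7 kN


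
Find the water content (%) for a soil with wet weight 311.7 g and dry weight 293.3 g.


Using w = (m_wet - m_dry) / m_dry * 100
m_wet - m_dry = 311.7 - 293.3 = 18.4 g
w = 18.4 / 293.3 * 100
w = 6.27 %


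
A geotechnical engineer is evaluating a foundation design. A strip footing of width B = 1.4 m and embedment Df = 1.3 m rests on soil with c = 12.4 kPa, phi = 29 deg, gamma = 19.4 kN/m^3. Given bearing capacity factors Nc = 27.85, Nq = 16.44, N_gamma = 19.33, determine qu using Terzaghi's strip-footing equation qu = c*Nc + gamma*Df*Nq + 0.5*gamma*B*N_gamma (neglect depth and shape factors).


Result: 1022.46 kPa

Derivation:
Compute qu = c*Nc + gamma*Df*Nq + 0.5*gamma*B*N_gamma
Term 1: 12.4 * 27.85 = 345.34
Term 2: 19.4 * 1.3 * 16.44 = 414.6168
Term 3: 0.5 * 19.4 * 1.4 * 19.33 = 262.5014
qu = 345.34 + 414.6168 + 262.5014
qu = 1022.46 kPa


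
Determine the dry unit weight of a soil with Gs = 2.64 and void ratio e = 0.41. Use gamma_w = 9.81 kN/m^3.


Using gamma_d = Gs * gamma_w / (1 + e)
gamma_d = 2.64 * 9.81 / (1 + 0.41)
gamma_d = 2.64 * 9.81 / 1.41
gamma_d = 18.368 kN/m^3


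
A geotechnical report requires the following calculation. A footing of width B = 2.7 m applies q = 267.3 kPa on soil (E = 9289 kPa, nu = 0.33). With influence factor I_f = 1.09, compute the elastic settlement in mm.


Using Se = q * B * (1 - nu^2) * I_f / E
1 - nu^2 = 1 - 0.33^2 = 0.8911
Se = 267.3 * 2.7 * 0.8911 * 1.09 / 9289
Se = 0.075465 m
Convert to mm: Se = 0.075465 * 1000 = 75.465 mm


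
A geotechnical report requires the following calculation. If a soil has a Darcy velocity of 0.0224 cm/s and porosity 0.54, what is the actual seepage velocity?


Using v_s = v_d / n
v_s = 0.0224 / 0.54
v_s = 0.04148 cm/s


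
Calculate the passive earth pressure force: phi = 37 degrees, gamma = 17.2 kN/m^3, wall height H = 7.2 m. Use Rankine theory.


Result: 1793.46 kN/m

Derivation:
Compute passive earth pressure coefficient:
Kp = tan^2(45 + phi/2) = tan^2(63.5) = 4.022791
Compute passive force:
Pp = 0.5 * Kp * gamma * H^2
Pp = 0.5 * 4.022791 * 17.2 * 7.2^2
Pp = 1793.46 kN/m


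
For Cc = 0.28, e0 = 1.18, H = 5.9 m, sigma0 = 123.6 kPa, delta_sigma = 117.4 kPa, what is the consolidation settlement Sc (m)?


Using Sc = Cc * H / (1 + e0) * log10((sigma0 + delta_sigma) / sigma0)
Stress ratio = (123.6 + 117.4) / 123.6 = 1.94984
log10(1.94984) = 0.289999
Cc * H / (1 + e0) = 0.28 * 5.9 / (1 + 1.18) = 0.757798
Sc = 0.757798 * 0.289999
Sc = 0.2198 m


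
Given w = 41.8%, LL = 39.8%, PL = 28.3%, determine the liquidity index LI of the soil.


First compute the plasticity index:
PI = LL - PL = 39.8 - 28.3 = 11.5
Then compute the liquidity index:
LI = (w - PL) / PI
LI = (41.8 - 28.3) / 11.5
LI = 1.174


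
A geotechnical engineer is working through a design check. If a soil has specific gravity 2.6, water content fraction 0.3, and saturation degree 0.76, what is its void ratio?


Using the relation e = Gs * w / S
e = 2.6 * 0.3 / 0.76
e = 1.0263


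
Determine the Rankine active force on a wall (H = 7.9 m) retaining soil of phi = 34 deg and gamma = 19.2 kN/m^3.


Compute active earth pressure coefficient:
Ka = tan^2(45 - phi/2) = tan^2(28.0) = 0.282715
Compute active force:
Pa = 0.5 * Ka * gamma * H^2
Pa = 0.5 * 0.282715 * 19.2 * 7.9^2
Pa = 169.38 kN/m


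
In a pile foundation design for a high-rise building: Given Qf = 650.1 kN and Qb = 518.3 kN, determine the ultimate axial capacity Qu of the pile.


Result: 1168.4 kN

Derivation:
Using Qu = Qf + Qb
Qu = 650.1 + 518.3
Qu = 1168.4 kN


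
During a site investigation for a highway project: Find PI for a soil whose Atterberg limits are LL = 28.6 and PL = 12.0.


Result: 16.6

Derivation:
Using PI = LL - PL
PI = 28.6 - 12.0
PI = 16.6


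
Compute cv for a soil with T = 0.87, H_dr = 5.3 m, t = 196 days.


Result: 0.12469 m^2/day

Derivation:
Using cv = T * H_dr^2 / t
H_dr^2 = 5.3^2 = 28.09
cv = 0.87 * 28.09 / 196
cv = 0.12469 m^2/day


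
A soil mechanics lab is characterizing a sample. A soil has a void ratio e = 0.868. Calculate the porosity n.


Using the relation n = e / (1 + e)
n = 0.868 / (1 + 0.868)
n = 0.868 / 1.868
n = 0.4647


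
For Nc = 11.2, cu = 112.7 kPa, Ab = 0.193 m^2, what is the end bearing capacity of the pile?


Result: 243.61 kN

Derivation:
Using Qb = Nc * cu * Ab
Qb = 11.2 * 112.7 * 0.193
Qb = 243.61 kN


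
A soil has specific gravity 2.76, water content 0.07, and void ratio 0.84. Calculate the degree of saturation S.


Result: 0.23

Derivation:
Using S = Gs * w / e
S = 2.76 * 0.07 / 0.84
S = 0.23


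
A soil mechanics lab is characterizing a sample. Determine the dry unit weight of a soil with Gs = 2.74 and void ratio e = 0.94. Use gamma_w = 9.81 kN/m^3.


Result: 13.855 kN/m^3

Derivation:
Using gamma_d = Gs * gamma_w / (1 + e)
gamma_d = 2.74 * 9.81 / (1 + 0.94)
gamma_d = 2.74 * 9.81 / 1.94
gamma_d = 13.855 kN/m^3


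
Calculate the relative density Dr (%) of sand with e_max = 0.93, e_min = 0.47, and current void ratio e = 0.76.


Using Dr = (e_max - e) / (e_max - e_min) * 100
e_max - e = 0.93 - 0.76 = 0.17
e_max - e_min = 0.93 - 0.47 = 0.46
Dr = 0.17 / 0.46 * 100
Dr = 36.96 %


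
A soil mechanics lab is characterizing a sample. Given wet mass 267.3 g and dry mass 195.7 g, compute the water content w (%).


Using w = (m_wet - m_dry) / m_dry * 100
m_wet - m_dry = 267.3 - 195.7 = 71.6 g
w = 71.6 / 195.7 * 100
w = 36.59 %


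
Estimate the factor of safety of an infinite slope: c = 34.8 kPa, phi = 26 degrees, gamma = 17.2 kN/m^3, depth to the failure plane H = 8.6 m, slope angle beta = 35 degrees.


Result: 1.197

Derivation:
Using Fs = c / (gamma*H*sin(beta)*cos(beta)) + tan(phi)/tan(beta)
Cohesion contribution = 34.8 / (17.2*8.6*sin(35)*cos(35))
Cohesion contribution = 0.500722
Friction contribution = tan(26)/tan(35) = 0.696554
Fs = 0.500722 + 0.696554
Fs = 1.197


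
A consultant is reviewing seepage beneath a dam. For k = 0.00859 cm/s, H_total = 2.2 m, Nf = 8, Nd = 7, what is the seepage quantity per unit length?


Convert k to m/s for unit consistency with H:
k = 0.00859 cm/s = 0.00859 / 100 m/s = 8.59e-05 m/s
Using q = k * H * Nf / Nd
Nf / Nd = 8 / 7 = 1.1429
q = 8.59e-05 * 2.2 * 1.1429
q = 0.000216 m^3/s per m


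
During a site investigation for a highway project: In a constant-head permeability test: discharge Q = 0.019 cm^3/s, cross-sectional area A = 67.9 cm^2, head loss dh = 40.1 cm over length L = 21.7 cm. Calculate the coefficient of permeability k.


Compute hydraulic gradient:
i = dh / L = 40.1 / 21.7 = 1.84793
Then apply Darcy's law:
k = Q / (A * i)
k = 0.019 / (67.9 * 1.84793)
k = 0.019 / 125.474
k = 0.000151 cm/s


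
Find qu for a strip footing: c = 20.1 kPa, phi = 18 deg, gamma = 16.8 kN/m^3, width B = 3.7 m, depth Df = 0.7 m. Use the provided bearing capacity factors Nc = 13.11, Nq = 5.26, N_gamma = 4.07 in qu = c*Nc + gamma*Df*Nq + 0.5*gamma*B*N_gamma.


Compute qu = c*Nc + gamma*Df*Nq + 0.5*gamma*B*N_gamma
Term 1: 20.1 * 13.11 = 263.511
Term 2: 16.8 * 0.7 * 5.26 = 61.8576
Term 3: 0.5 * 16.8 * 3.7 * 4.07 = 126.4956
qu = 263.511 + 61.8576 + 126.4956
qu = 451.86 kPa


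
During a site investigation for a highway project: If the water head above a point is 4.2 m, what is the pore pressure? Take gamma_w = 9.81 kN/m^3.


Using u = gamma_w * h_w
u = 9.81 * 4.2
u = 41.2 kPa


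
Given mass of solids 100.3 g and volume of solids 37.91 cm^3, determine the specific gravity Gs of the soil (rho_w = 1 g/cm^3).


Using Gs = m_s / (V_s * rho_w)
Since rho_w = 1 g/cm^3:
Gs = 100.3 / 37.91
Gs = 2.646


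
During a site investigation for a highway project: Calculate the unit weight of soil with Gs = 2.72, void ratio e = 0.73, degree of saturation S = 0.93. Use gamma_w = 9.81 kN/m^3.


Result: 19.274 kN/m^3

Derivation:
Using gamma = gamma_w * (Gs + S*e) / (1 + e)
Numerator: Gs + S*e = 2.72 + 0.93*0.73 = 3.3989
Denominator: 1 + e = 1 + 0.73 = 1.73
gamma = 9.81 * 3.3989 / 1.73
gamma = 19.274 kN/m^3


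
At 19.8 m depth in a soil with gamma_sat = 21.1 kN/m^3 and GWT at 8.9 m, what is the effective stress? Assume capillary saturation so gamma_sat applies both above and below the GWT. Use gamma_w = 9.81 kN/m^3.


Total stress = gamma_sat * depth
sigma = 21.1 * 19.8 = 417.78 kPa
Pore water pressure u = gamma_w * (depth - d_wt)
u = 9.81 * (19.8 - 8.9) = 106.929 kPa
Effective stress = sigma - u
sigma' = 417.78 - 106.929 = 310.85 kPa


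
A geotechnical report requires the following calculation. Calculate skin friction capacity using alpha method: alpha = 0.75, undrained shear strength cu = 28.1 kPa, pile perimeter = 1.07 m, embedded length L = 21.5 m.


Result: 484.83 kN

Derivation:
Using Qs = alpha * cu * perimeter * L
Qs = 0.75 * 28.1 * 1.07 * 21.5
Qs = 484.83 kN


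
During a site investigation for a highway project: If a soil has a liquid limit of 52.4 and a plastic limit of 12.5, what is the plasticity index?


Result: 39.9

Derivation:
Using PI = LL - PL
PI = 52.4 - 12.5
PI = 39.9


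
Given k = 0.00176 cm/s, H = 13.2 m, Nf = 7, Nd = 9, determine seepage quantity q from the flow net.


Result: 0.0001807 m^3/s per m

Derivation:
Convert k to m/s for unit consistency with H:
k = 0.00176 cm/s = 0.00176 / 100 m/s = 1.76e-05 m/s
Using q = k * H * Nf / Nd
Nf / Nd = 7 / 9 = 0.7778
q = 1.76e-05 * 13.2 * 0.7778
q = 0.0001807 m^3/s per m


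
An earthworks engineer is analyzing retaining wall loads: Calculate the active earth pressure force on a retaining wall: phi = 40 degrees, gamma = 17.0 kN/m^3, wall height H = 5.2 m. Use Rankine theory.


Result: 49.98 kN/m

Derivation:
Compute active earth pressure coefficient:
Ka = tan^2(45 - phi/2) = tan^2(25.0) = 0.217443
Compute active force:
Pa = 0.5 * Ka * gamma * H^2
Pa = 0.5 * 0.217443 * 17.0 * 5.2^2
Pa = 49.98 kN/m


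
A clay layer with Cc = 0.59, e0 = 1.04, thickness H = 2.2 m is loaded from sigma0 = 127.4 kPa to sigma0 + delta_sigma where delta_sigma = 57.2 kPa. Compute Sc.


Result: 0.1025 m

Derivation:
Using Sc = Cc * H / (1 + e0) * log10((sigma0 + delta_sigma) / sigma0)
Stress ratio = (127.4 + 57.2) / 127.4 = 1.44898
log10(1.44898) = 0.161062
Cc * H / (1 + e0) = 0.59 * 2.2 / (1 + 1.04) = 0.636275
Sc = 0.636275 * 0.161062
Sc = 0.1025 m


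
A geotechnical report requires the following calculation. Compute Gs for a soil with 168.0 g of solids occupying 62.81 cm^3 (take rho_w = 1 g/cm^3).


Using Gs = m_s / (V_s * rho_w)
Since rho_w = 1 g/cm^3:
Gs = 168.0 / 62.81
Gs = 2.675


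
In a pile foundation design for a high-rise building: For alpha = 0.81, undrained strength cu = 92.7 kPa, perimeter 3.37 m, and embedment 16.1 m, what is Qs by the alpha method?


Result: 4074.0 kN

Derivation:
Using Qs = alpha * cu * perimeter * L
Qs = 0.81 * 92.7 * 3.37 * 16.1
Qs = 4074.0 kN


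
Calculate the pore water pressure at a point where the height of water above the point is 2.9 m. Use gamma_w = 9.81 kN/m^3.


Result: 28.45 kPa

Derivation:
Using u = gamma_w * h_w
u = 9.81 * 2.9
u = 28.45 kPa


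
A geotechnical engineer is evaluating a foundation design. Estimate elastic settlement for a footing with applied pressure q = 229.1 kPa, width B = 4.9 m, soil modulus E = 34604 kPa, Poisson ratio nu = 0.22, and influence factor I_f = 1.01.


Result: 31.18 mm

Derivation:
Using Se = q * B * (1 - nu^2) * I_f / E
1 - nu^2 = 1 - 0.22^2 = 0.9516
Se = 229.1 * 4.9 * 0.9516 * 1.01 / 34604
Se = 0.031180 m
Convert to mm: Se = 0.031180 * 1000 = 31.18 mm


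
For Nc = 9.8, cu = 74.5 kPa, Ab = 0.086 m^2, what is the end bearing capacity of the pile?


Using Qb = Nc * cu * Ab
Qb = 9.8 * 74.5 * 0.086
Qb = 62.79 kN


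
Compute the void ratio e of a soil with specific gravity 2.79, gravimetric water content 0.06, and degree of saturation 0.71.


Using the relation e = Gs * w / S
e = 2.79 * 0.06 / 0.71
e = 0.2358


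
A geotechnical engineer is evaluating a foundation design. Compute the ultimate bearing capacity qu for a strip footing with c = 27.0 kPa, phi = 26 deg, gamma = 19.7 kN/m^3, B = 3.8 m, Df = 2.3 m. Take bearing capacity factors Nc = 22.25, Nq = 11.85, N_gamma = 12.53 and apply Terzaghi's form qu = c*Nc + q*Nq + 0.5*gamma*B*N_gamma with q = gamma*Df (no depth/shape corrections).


Result: 1606.67 kPa

Derivation:
Compute qu = c*Nc + gamma*Df*Nq + 0.5*gamma*B*N_gamma
Term 1: 27.0 * 22.25 = 600.75
Term 2: 19.7 * 2.3 * 11.85 = 536.9235
Term 3: 0.5 * 19.7 * 3.8 * 12.53 = 468.9979
qu = 600.75 + 536.9235 + 468.9979
qu = 1606.67 kPa


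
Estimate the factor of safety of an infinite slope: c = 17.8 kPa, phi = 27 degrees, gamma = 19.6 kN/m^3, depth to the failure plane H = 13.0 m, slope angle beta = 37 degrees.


Result: 0.822

Derivation:
Using Fs = c / (gamma*H*sin(beta)*cos(beta)) + tan(phi)/tan(beta)
Cohesion contribution = 17.8 / (19.6*13.0*sin(37)*cos(37))
Cohesion contribution = 0.145348
Friction contribution = tan(27)/tan(37) = 0.676163
Fs = 0.145348 + 0.676163
Fs = 0.822


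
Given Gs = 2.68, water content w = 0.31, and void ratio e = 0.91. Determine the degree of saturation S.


Result: 0.913

Derivation:
Using S = Gs * w / e
S = 2.68 * 0.31 / 0.91
S = 0.913


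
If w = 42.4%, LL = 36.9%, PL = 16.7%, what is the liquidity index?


First compute the plasticity index:
PI = LL - PL = 36.9 - 16.7 = 20.2
Then compute the liquidity index:
LI = (w - PL) / PI
LI = (42.4 - 16.7) / 20.2
LI = 1.272


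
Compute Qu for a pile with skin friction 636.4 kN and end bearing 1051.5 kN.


Using Qu = Qf + Qb
Qu = 636.4 + 1051.5
Qu = 1687.9 kN


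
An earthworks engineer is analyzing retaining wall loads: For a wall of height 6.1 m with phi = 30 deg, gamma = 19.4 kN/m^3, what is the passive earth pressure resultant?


Compute passive earth pressure coefficient:
Kp = tan^2(45 + phi/2) = tan^2(60.0) = 3
Compute passive force:
Pp = 0.5 * Kp * gamma * H^2
Pp = 0.5 * 3 * 19.4 * 6.1^2
Pp = 1082.81 kN/m


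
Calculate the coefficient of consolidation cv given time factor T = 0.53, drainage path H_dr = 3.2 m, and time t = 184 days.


Using cv = T * H_dr^2 / t
H_dr^2 = 3.2^2 = 10.24
cv = 0.53 * 10.24 / 184
cv = 0.0295 m^2/day


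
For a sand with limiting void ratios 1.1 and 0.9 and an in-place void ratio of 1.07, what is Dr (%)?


Using Dr = (e_max - e) / (e_max - e_min) * 100
e_max - e = 1.1 - 1.07 = 0.03
e_max - e_min = 1.1 - 0.9 = 0.2
Dr = 0.03 / 0.2 * 100
Dr = 15.0 %


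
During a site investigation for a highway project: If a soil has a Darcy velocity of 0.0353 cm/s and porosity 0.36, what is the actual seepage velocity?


Using v_s = v_d / n
v_s = 0.0353 / 0.36
v_s = 0.09806 cm/s


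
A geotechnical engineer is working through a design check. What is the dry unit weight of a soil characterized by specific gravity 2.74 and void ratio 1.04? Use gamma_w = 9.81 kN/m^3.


Result: 13.176 kN/m^3

Derivation:
Using gamma_d = Gs * gamma_w / (1 + e)
gamma_d = 2.74 * 9.81 / (1 + 1.04)
gamma_d = 2.74 * 9.81 / 2.04
gamma_d = 13.176 kN/m^3


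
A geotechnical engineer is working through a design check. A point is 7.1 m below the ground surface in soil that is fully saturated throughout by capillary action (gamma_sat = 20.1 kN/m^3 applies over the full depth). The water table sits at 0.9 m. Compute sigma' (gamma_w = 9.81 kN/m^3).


Total stress = gamma_sat * depth
sigma = 20.1 * 7.1 = 142.71 kPa
Pore water pressure u = gamma_w * (depth - d_wt)
u = 9.81 * (7.1 - 0.9) = 60.822 kPa
Effective stress = sigma - u
sigma' = 142.71 - 60.822 = 81.89 kPa


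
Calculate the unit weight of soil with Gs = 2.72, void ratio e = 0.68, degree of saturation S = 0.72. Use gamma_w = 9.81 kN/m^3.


Using gamma = gamma_w * (Gs + S*e) / (1 + e)
Numerator: Gs + S*e = 2.72 + 0.72*0.68 = 3.2096
Denominator: 1 + e = 1 + 0.68 = 1.68
gamma = 9.81 * 3.2096 / 1.68
gamma = 18.742 kN/m^3


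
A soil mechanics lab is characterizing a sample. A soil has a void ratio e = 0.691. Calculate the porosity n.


Using the relation n = e / (1 + e)
n = 0.691 / (1 + 0.691)
n = 0.691 / 1.691
n = 0.4086


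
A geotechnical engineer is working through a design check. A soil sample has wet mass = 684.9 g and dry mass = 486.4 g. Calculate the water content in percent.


Result: 40.81 %

Derivation:
Using w = (m_wet - m_dry) / m_dry * 100
m_wet - m_dry = 684.9 - 486.4 = 198.5 g
w = 198.5 / 486.4 * 100
w = 40.81 %


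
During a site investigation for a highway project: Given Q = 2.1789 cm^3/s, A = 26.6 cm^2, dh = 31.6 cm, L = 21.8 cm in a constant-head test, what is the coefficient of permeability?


Result: 0.05651 cm/s

Derivation:
Compute hydraulic gradient:
i = dh / L = 31.6 / 21.8 = 1.44954
Then apply Darcy's law:
k = Q / (A * i)
k = 2.1789 / (26.6 * 1.44954)
k = 2.1789 / 38.5578
k = 0.05651 cm/s


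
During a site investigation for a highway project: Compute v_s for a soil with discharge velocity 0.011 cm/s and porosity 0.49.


Using v_s = v_d / n
v_s = 0.011 / 0.49
v_s = 0.02245 cm/s


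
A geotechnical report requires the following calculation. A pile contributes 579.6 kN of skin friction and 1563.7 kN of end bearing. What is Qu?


Using Qu = Qf + Qb
Qu = 579.6 + 1563.7
Qu = 2143.3 kN


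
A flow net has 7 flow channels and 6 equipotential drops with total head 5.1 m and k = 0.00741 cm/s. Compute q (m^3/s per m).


Result: 0.0004409 m^3/s per m

Derivation:
Convert k to m/s for unit consistency with H:
k = 0.00741 cm/s = 0.00741 / 100 m/s = 7.41e-05 m/s
Using q = k * H * Nf / Nd
Nf / Nd = 7 / 6 = 1.1667
q = 7.41e-05 * 5.1 * 1.1667
q = 0.0004409 m^3/s per m


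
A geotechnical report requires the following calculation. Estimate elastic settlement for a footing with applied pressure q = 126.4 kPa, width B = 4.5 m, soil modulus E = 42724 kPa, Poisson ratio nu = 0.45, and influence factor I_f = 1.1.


Result: 11.679 mm

Derivation:
Using Se = q * B * (1 - nu^2) * I_f / E
1 - nu^2 = 1 - 0.45^2 = 0.7975
Se = 126.4 * 4.5 * 0.7975 * 1.1 / 42724
Se = 0.011679 m
Convert to mm: Se = 0.011679 * 1000 = 11.679 mm
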